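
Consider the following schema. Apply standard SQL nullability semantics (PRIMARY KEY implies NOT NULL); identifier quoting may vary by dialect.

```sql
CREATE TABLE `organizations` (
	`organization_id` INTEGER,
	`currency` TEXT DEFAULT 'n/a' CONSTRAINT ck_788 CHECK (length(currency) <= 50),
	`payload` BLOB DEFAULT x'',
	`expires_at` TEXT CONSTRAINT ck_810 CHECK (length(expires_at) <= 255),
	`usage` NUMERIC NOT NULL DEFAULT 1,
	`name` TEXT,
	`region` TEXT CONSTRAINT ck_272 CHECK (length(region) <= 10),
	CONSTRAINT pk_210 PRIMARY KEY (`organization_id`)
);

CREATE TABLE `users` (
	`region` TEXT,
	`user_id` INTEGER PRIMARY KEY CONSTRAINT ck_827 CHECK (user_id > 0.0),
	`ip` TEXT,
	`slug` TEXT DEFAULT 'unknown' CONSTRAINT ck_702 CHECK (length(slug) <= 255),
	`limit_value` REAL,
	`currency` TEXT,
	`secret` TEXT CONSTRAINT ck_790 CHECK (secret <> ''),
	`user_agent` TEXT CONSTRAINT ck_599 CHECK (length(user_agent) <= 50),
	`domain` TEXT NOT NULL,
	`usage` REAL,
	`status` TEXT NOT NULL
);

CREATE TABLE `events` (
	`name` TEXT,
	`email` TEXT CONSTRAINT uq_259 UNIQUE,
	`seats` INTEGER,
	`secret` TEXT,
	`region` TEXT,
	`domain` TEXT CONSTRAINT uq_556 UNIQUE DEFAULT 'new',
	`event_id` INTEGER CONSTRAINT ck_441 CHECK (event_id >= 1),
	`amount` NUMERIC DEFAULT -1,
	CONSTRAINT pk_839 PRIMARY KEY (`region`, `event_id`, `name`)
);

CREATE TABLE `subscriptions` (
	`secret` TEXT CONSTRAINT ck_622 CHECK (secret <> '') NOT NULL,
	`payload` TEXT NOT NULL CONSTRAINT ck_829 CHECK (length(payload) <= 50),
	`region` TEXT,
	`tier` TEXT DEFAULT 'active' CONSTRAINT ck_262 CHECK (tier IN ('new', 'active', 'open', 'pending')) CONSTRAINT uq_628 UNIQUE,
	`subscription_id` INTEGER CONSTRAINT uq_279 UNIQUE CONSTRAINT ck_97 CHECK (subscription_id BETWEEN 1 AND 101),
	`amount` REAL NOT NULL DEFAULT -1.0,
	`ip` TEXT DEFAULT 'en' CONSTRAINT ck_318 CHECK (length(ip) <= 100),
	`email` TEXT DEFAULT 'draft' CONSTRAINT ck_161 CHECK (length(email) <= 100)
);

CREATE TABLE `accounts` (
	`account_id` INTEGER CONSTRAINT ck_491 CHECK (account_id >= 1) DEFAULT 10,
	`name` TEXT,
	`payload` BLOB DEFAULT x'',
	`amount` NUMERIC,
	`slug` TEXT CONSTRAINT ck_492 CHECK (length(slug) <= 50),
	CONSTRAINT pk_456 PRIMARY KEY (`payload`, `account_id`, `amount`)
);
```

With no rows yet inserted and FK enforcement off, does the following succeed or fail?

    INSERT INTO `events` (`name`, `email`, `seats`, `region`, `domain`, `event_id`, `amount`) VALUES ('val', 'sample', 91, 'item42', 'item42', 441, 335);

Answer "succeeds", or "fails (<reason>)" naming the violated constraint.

succeeds

NOT NULL columns: event_id is supplied; name is supplied; region is supplied.
CHECK constraints: 441 satisfies (event_id >= 1).
No constraint is violated.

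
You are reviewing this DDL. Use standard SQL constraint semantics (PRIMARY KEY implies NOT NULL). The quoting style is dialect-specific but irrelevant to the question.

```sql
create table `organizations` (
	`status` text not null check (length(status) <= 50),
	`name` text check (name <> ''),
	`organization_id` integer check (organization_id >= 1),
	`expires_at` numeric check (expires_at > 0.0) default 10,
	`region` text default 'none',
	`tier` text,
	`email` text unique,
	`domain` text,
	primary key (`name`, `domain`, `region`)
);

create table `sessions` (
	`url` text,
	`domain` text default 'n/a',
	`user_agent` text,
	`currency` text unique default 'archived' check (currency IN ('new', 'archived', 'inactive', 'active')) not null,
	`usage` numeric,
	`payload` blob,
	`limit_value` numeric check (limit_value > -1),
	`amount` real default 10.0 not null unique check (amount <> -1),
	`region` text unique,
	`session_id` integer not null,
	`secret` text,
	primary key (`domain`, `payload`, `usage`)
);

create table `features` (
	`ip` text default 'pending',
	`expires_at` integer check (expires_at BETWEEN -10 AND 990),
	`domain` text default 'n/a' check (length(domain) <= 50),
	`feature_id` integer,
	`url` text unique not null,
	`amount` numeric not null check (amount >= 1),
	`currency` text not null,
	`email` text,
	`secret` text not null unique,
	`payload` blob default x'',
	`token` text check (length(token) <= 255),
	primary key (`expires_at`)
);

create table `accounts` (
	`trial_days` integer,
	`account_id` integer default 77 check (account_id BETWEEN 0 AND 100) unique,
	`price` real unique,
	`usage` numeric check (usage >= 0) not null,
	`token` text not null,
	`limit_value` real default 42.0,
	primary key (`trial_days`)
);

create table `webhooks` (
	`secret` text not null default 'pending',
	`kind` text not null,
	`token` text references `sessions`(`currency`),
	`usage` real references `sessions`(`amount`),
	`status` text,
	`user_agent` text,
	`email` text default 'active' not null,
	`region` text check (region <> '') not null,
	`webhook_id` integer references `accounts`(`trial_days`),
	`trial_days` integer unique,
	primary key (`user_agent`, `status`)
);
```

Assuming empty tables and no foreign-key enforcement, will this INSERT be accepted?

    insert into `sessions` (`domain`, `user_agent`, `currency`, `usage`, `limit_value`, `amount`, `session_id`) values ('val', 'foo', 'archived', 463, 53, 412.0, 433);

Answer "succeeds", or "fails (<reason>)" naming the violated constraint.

payload is omitted from the column list and has no DEFAULT, so it would receive NULL.
But payload is part of the PRIMARY KEY (implied NOT NULL).

fails (NOT NULL on payload)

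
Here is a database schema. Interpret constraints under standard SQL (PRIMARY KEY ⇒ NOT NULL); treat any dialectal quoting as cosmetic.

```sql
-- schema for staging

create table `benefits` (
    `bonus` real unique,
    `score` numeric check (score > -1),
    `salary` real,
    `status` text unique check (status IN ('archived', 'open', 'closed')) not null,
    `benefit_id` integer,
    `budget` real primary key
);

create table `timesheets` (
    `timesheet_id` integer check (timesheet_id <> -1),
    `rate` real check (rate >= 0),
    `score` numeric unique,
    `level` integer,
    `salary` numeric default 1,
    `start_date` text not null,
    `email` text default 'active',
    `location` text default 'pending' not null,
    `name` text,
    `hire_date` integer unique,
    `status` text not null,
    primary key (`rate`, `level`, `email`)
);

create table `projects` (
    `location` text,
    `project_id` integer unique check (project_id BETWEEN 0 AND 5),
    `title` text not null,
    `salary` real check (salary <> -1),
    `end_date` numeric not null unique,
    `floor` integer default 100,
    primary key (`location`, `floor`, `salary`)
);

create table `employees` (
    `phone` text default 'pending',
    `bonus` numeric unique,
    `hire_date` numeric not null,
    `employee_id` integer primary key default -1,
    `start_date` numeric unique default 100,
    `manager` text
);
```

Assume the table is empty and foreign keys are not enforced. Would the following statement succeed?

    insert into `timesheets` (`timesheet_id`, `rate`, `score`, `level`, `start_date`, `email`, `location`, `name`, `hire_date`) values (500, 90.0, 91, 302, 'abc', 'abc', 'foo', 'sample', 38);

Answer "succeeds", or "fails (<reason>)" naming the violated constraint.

fails (NOT NULL on status)

status is omitted from the column list and has no DEFAULT, so it would receive NULL.
But status is declared NOT NULL.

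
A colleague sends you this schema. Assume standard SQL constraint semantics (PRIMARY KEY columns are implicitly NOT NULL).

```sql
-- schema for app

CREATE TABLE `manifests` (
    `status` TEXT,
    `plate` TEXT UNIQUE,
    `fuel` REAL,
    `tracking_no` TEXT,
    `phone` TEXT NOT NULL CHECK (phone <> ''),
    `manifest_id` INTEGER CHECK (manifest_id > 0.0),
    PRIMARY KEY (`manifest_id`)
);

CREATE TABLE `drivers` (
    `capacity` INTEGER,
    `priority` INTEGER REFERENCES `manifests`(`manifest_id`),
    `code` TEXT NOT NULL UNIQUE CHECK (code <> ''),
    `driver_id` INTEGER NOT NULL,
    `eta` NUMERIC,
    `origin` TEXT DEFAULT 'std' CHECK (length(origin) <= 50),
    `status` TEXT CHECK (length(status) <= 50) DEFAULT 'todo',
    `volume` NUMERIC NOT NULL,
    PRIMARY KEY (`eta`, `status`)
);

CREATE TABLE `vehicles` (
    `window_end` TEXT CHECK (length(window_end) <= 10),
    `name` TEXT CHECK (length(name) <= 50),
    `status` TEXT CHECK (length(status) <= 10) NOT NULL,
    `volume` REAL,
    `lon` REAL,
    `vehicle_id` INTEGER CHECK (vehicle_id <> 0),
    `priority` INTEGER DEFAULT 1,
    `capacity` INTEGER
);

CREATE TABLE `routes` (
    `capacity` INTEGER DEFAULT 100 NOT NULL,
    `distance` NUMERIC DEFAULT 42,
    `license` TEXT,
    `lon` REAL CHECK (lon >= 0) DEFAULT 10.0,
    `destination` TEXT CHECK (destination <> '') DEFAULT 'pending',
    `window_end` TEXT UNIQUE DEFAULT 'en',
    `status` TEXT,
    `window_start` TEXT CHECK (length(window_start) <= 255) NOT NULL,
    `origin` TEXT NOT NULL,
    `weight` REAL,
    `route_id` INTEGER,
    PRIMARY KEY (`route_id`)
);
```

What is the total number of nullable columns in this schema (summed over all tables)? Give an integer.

21

manifests: 4 nullable (status, plate, fuel, tracking_no — PK (manifest_id) and explicit NOT NULL columns excluded).
drivers: 3 nullable (capacity, priority, origin — PK (eta, status) and explicit NOT NULL columns excluded).
vehicles: 7 nullable (window_end, name, volume, lon, vehicle_id, priority, capacity — PK none and explicit NOT NULL columns excluded).
routes: 7 nullable (distance, license, lon, destination, window_end, status, weight — PK (route_id) and explicit NOT NULL columns excluded).
Total: 4 + 3 + 7 + 7 = 21.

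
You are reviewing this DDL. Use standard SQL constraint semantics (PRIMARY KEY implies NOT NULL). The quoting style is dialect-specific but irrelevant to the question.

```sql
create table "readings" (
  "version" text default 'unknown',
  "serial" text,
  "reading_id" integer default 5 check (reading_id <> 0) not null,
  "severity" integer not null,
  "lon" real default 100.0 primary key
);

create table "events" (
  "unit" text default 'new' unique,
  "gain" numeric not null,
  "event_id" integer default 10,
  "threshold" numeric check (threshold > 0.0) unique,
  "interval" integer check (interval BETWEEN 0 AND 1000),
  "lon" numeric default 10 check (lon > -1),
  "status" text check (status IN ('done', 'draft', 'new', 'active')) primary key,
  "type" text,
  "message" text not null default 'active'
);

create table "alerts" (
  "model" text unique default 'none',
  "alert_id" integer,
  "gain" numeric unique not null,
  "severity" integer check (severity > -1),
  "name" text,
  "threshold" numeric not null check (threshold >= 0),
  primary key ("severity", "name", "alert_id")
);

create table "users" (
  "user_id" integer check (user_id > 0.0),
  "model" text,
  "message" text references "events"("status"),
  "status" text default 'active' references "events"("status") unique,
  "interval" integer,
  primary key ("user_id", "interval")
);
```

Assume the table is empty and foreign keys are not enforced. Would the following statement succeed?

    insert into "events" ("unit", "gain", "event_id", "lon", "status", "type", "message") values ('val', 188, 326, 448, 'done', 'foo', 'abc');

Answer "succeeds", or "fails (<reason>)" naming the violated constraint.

succeeds

NOT NULL columns: gain is supplied; message is supplied; status is supplied.
CHECK constraints: 448 satisfies (lon > -1); 'done' satisfies (status IN ('done', 'draft', 'new', 'active')).
No constraint is violated.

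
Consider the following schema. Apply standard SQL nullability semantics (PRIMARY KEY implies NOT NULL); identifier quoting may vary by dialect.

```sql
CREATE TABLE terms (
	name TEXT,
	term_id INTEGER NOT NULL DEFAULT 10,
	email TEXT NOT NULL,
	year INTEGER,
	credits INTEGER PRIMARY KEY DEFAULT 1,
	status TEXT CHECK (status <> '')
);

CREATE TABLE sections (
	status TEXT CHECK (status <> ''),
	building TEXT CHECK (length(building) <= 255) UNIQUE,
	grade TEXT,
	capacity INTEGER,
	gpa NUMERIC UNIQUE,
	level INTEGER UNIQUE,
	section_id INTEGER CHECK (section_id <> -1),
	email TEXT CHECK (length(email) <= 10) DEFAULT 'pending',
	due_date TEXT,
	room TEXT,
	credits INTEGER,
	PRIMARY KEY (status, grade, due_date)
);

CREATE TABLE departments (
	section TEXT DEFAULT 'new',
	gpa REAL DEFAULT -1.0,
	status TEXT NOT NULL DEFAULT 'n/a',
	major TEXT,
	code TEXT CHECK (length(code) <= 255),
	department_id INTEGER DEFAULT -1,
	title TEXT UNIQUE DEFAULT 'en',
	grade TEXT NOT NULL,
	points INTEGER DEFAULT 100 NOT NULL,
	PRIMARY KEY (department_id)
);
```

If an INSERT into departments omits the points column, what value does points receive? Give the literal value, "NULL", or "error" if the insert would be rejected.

100

points has an explicit DEFAULT 100.
When the column is omitted from an INSERT, that default is used.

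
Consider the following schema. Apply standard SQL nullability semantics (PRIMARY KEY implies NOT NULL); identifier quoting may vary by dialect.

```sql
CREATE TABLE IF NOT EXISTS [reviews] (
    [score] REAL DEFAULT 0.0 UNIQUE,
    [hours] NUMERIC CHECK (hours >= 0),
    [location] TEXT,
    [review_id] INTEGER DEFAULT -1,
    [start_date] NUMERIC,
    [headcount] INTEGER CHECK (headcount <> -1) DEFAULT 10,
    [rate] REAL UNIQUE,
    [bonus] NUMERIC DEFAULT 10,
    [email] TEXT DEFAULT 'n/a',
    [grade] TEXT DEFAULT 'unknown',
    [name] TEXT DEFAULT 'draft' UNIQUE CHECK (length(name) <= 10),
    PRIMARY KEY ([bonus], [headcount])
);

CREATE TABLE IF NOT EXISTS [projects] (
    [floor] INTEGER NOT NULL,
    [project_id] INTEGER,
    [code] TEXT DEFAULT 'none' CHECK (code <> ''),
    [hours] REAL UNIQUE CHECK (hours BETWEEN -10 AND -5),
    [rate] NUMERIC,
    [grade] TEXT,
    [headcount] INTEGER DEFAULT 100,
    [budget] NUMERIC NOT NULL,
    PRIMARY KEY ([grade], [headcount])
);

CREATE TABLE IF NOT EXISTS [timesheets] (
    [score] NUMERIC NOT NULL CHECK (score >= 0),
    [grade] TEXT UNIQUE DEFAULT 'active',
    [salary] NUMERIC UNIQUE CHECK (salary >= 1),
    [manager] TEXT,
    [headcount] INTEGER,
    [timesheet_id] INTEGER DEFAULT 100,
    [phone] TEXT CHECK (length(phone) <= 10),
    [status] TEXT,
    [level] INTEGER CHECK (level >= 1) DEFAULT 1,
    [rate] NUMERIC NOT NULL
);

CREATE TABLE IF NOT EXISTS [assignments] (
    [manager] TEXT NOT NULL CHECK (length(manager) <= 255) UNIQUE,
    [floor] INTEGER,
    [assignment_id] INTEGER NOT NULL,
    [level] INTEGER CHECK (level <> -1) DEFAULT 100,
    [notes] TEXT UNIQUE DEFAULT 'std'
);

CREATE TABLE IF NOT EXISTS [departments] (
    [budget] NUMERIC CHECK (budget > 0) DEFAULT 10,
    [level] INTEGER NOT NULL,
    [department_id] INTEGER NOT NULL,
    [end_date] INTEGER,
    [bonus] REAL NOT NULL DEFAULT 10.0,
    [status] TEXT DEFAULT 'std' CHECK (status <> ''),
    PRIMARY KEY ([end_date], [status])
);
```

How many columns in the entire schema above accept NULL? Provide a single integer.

reviews: 9 nullable (score, hours, location, review_id, start_date, rate, email, grade, name — PK (bonus, headcount) and explicit NOT NULL columns excluded).
projects: 4 nullable (project_id, code, hours, rate — PK (grade, headcount) and explicit NOT NULL columns excluded).
timesheets: 8 nullable (grade, salary, manager, headcount, timesheet_id, phone, status, level — PK none and explicit NOT NULL columns excluded).
assignments: 3 nullable (floor, level, notes — PK none and explicit NOT NULL columns excluded).
departments: 1 nullable (budget — PK (end_date, status) and explicit NOT NULL columns excluded).
Total: 9 + 4 + 8 + 3 + 1 = 25.

25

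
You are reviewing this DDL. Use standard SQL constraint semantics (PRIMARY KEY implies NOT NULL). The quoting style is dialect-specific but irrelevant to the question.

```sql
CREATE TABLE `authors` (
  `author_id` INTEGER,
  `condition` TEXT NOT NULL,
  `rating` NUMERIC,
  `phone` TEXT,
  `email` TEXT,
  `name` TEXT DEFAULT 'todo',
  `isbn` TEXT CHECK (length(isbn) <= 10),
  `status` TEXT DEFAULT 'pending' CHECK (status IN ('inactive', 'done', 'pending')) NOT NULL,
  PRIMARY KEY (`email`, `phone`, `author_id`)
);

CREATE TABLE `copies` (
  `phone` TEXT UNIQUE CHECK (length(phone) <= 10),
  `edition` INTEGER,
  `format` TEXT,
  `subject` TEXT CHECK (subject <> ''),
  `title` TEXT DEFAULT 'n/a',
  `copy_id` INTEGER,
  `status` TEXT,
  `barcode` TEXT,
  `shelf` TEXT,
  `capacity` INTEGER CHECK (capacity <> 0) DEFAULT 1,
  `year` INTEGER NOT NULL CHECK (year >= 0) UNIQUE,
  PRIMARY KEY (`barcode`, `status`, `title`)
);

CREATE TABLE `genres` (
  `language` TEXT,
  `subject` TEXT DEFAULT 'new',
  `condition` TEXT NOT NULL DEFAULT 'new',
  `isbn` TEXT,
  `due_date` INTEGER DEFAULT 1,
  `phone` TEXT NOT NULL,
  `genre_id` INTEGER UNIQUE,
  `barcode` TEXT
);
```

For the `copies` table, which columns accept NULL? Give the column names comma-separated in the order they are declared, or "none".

- phone: CHECK does not forbid NULL (a CHECK constraint passes when its expression is NULL) → nullable.
- edition: no NOT NULL constraint applies → nullable.
- format: no NOT NULL constraint applies → nullable.
- subject: CHECK does not forbid NULL (a CHECK constraint passes when its expression is NULL) → nullable.
- title: part of the PRIMARY KEY, which implies NOT NULL → not nullable.
- copy_id: no NOT NULL constraint applies → nullable.
- status: part of the PRIMARY KEY, which implies NOT NULL → not nullable.
- barcode: part of the PRIMARY KEY, which implies NOT NULL → not nullable.
- shelf: no NOT NULL constraint applies → nullable.
- capacity: CHECK does not forbid NULL (a CHECK constraint passes when its expression is NULL) → nullable.
- year: declared NOT NULL → not nullable.

phone, edition, format, subject, copy_id, shelf, capacity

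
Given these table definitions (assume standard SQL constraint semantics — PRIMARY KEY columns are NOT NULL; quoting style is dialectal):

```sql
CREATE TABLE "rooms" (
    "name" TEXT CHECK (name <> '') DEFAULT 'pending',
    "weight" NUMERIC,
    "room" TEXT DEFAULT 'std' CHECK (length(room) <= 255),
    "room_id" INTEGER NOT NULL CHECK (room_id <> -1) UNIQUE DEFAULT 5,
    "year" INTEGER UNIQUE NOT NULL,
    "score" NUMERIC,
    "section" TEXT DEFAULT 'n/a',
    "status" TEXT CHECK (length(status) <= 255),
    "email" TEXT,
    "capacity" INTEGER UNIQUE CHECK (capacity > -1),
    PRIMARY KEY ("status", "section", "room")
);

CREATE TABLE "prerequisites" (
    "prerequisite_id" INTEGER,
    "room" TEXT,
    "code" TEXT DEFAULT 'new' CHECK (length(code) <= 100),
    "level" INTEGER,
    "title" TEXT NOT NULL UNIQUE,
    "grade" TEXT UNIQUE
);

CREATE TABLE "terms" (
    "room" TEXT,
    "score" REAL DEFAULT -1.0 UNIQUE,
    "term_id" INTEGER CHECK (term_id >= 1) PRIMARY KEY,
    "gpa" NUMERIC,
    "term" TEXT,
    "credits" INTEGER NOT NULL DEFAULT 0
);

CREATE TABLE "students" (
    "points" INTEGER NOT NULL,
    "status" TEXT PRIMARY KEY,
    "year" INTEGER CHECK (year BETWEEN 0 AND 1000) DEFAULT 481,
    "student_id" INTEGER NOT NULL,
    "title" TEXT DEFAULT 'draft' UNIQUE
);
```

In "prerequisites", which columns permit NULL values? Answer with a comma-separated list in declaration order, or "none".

- prerequisite_id: no NOT NULL constraint applies → nullable.
- room: no NOT NULL constraint applies → nullable.
- code: CHECK does not forbid NULL (a CHECK constraint passes when its expression is NULL) → nullable.
- level: no NOT NULL constraint applies → nullable.
- title: declared NOT NULL → not nullable.
- grade: UNIQUE does not imply NOT NULL → nullable.

prerequisite_id, room, code, level, grade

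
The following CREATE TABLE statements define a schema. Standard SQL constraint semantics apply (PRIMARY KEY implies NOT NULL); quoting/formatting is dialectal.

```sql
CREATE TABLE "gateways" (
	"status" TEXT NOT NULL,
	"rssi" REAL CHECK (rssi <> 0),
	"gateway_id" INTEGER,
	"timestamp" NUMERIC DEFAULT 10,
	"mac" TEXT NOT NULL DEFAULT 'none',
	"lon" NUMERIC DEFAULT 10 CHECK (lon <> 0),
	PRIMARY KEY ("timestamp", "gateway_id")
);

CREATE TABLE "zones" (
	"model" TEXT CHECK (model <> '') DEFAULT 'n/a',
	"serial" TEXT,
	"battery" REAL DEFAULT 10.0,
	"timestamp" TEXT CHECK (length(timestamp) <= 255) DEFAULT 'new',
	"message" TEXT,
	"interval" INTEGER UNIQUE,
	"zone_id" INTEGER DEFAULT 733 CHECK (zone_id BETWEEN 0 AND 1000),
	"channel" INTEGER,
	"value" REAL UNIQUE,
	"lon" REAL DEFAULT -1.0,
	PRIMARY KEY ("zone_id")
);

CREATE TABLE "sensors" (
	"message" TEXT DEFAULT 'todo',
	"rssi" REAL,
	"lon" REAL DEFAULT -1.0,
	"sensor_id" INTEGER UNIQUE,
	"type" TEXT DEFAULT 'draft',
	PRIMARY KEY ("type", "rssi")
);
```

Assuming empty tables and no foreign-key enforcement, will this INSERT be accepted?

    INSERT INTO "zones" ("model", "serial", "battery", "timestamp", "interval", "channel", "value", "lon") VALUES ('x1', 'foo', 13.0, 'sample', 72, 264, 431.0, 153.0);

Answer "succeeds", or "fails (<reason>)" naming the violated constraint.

succeeds

NOT NULL columns: zone_id defaults to 733.
CHECK constraints: 'x1' satisfies (model <> ''); 'sample' satisfies (length(timestamp) <= 255).
No constraint is violated.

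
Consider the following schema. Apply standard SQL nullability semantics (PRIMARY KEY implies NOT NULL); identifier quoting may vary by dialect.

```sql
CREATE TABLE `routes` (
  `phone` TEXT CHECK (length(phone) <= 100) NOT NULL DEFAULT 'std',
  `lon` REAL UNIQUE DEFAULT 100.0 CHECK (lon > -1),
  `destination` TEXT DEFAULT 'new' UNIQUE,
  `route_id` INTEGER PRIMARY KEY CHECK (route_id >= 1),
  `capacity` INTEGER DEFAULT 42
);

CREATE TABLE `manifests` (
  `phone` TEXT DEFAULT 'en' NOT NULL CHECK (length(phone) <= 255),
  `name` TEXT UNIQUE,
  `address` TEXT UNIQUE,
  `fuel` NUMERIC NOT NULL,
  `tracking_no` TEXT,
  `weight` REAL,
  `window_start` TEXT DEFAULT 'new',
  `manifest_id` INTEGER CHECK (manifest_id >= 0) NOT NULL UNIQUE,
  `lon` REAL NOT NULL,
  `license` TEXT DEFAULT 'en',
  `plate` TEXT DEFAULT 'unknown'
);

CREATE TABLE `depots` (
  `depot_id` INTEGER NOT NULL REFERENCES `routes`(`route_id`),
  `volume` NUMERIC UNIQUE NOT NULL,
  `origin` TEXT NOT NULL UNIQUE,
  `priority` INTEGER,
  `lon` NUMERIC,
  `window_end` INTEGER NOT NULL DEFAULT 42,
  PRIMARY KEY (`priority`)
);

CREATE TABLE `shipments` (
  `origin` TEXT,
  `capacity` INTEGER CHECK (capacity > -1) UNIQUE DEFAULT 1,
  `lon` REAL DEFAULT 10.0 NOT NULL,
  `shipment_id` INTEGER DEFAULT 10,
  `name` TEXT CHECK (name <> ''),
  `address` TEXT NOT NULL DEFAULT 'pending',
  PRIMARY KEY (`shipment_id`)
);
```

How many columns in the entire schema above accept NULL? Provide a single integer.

14

routes: 3 nullable (lon, destination, capacity — PK (route_id) and explicit NOT NULL columns excluded).
manifests: 7 nullable (name, address, tracking_no, weight, window_start, license, plate — PK none and explicit NOT NULL columns excluded).
depots: 1 nullable (lon — PK (priority) and explicit NOT NULL columns excluded).
shipments: 3 nullable (origin, capacity, name — PK (shipment_id) and explicit NOT NULL columns excluded).
Total: 3 + 7 + 1 + 3 = 14.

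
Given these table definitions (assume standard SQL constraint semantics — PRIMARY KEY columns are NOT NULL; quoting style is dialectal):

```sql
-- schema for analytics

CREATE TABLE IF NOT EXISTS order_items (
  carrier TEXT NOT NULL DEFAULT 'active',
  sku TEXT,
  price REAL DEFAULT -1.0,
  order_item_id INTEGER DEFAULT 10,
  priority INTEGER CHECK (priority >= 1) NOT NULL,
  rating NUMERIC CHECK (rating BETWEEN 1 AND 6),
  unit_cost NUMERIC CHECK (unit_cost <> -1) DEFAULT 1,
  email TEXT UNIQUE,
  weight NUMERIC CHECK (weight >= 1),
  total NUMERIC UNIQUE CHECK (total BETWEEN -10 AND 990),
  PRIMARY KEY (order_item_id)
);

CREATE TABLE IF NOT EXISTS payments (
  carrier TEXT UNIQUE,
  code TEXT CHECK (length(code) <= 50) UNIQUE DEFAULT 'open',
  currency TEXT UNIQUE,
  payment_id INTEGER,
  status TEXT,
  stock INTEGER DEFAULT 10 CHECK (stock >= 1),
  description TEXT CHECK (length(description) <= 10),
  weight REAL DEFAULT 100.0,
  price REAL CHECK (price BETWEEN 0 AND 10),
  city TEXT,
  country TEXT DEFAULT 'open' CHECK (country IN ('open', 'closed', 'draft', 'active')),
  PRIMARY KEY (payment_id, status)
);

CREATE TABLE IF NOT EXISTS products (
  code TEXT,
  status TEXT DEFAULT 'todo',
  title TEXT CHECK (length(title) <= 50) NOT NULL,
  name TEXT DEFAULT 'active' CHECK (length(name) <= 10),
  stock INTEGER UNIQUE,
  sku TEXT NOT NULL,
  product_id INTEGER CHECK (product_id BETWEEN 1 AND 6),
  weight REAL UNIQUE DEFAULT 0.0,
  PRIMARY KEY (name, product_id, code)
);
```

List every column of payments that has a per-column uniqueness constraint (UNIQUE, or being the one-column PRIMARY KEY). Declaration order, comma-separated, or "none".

- carrier: declared UNIQUE → unique.
- code: declared UNIQUE → unique.
- currency: declared UNIQUE → unique.
- payment_id: part of a composite PRIMARY KEY — only the tuple is unique, not this column on its own.
- status: part of a composite PRIMARY KEY — only the tuple is unique, not this column on its own.
- stock: no UNIQUE or single-column PK constraint.
- description: no UNIQUE or single-column PK constraint.
- weight: no UNIQUE or single-column PK constraint.
- price: no UNIQUE or single-column PK constraint.
- city: no UNIQUE or single-column PK constraint.
- country: no UNIQUE or single-column PK constraint.

carrier, code, currency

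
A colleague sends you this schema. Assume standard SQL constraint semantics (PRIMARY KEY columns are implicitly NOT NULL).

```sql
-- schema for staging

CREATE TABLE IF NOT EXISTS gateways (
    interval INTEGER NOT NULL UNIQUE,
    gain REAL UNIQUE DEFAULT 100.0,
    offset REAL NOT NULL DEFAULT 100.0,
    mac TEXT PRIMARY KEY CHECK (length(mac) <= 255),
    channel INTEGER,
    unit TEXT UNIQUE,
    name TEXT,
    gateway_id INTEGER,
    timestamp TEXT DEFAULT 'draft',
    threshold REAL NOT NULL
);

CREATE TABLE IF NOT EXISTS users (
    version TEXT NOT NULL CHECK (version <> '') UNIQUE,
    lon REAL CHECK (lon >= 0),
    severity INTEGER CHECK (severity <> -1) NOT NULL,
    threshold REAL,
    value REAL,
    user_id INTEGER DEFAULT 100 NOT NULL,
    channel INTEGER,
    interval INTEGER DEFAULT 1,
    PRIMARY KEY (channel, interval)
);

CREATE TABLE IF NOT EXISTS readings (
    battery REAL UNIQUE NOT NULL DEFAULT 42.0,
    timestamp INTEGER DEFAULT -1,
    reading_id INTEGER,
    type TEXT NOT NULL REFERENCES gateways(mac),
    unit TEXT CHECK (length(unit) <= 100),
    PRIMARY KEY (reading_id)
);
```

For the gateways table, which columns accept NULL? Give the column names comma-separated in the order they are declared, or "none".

gain, channel, unit, name, gateway_id, timestamp

- interval: declared NOT NULL → not nullable.
- gain: UNIQUE does not imply NOT NULL → nullable.
- offset: declared NOT NULL → not nullable.
- mac: part of the PRIMARY KEY, which implies NOT NULL → not nullable.
- channel: no NOT NULL constraint applies → nullable.
- unit: UNIQUE does not imply NOT NULL → nullable.
- name: no NOT NULL constraint applies → nullable.
- gateway_id: no NOT NULL constraint applies → nullable.
- timestamp: DEFAULT only fills an omitted column; an explicit NULL is still allowed → nullable.
- threshold: declared NOT NULL → not nullable.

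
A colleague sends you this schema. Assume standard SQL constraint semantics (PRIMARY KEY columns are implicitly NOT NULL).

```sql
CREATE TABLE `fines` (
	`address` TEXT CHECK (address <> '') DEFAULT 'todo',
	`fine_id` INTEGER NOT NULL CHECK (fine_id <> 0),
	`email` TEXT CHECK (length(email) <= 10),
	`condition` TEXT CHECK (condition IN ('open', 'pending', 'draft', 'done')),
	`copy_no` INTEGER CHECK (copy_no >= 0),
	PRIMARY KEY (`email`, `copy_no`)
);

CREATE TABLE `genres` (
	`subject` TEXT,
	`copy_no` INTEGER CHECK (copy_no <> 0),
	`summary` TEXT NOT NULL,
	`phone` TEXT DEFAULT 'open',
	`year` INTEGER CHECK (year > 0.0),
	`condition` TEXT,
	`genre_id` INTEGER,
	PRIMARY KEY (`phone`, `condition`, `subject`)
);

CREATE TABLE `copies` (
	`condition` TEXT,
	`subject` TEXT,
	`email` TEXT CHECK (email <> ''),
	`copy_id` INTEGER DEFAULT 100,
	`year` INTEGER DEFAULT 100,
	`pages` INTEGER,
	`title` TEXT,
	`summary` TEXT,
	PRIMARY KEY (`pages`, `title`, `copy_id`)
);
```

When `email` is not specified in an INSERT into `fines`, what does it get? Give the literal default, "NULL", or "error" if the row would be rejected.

email has no DEFAULT clause.
Omitting it would insert NULL, but it is part of the PRIMARY KEY, so the INSERT fails.

error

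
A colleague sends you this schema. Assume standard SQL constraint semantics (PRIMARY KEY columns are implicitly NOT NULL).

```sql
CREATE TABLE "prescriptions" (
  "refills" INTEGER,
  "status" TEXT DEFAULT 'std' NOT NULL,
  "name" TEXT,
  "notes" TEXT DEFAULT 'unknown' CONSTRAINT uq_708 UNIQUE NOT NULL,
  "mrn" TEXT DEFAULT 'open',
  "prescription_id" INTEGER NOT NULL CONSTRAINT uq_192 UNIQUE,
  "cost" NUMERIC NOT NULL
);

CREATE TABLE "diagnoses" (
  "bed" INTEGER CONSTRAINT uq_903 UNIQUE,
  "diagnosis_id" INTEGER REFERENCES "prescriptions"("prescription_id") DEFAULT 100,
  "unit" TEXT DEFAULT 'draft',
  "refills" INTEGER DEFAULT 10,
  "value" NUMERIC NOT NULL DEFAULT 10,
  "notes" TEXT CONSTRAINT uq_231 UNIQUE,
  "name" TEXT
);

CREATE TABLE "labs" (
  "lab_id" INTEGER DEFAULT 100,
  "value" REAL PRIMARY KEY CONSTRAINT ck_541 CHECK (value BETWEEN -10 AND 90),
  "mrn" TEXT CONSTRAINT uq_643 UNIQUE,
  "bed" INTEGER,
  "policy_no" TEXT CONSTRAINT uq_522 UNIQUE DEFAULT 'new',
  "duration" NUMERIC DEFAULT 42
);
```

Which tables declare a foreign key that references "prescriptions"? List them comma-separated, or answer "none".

diagnoses

- diagnoses.diagnosis_id references prescriptions(prescription_id).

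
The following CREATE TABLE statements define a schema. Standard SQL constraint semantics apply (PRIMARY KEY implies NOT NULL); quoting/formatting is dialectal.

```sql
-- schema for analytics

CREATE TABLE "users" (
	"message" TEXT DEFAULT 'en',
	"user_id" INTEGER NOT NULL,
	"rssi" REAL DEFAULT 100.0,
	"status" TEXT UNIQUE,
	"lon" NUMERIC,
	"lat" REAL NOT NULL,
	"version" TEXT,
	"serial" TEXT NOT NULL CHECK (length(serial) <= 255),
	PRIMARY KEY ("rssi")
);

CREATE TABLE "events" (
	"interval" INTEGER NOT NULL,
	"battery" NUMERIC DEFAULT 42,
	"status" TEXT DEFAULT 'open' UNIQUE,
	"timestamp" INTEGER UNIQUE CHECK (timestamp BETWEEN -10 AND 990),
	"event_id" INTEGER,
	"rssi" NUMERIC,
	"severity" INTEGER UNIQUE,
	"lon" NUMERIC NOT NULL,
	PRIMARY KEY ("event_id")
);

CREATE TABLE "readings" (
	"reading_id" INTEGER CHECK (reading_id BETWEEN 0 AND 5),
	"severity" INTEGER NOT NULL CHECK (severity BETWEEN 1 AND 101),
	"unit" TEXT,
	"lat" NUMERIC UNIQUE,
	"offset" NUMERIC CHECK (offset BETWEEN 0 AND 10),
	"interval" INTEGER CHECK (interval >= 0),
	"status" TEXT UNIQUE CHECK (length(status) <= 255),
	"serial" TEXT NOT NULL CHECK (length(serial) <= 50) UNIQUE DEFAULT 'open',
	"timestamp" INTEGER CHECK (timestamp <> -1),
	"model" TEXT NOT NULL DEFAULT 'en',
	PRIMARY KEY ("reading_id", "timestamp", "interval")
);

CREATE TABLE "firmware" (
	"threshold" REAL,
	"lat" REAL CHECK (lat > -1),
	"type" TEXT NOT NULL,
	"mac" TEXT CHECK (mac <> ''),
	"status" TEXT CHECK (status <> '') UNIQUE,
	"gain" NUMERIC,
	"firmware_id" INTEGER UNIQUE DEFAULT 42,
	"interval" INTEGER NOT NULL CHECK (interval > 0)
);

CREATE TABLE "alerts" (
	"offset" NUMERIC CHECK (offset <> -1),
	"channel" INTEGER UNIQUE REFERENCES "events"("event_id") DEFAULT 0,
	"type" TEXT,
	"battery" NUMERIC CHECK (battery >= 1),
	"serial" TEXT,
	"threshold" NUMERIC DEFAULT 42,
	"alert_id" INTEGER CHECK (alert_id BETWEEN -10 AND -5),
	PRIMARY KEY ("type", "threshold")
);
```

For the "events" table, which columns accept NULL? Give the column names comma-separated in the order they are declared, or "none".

- interval: declared NOT NULL → not nullable.
- battery: DEFAULT only fills an omitted column; an explicit NULL is still allowed → nullable.
- status: UNIQUE does not imply NOT NULL → nullable.
- timestamp: CHECK does not forbid NULL (a CHECK constraint passes when its expression is NULL) → nullable.
- event_id: part of the PRIMARY KEY, which implies NOT NULL → not nullable.
- rssi: no NOT NULL constraint applies → nullable.
- severity: UNIQUE does not imply NOT NULL → nullable.
- lon: declared NOT NULL → not nullable.

battery, status, timestamp, rssi, severity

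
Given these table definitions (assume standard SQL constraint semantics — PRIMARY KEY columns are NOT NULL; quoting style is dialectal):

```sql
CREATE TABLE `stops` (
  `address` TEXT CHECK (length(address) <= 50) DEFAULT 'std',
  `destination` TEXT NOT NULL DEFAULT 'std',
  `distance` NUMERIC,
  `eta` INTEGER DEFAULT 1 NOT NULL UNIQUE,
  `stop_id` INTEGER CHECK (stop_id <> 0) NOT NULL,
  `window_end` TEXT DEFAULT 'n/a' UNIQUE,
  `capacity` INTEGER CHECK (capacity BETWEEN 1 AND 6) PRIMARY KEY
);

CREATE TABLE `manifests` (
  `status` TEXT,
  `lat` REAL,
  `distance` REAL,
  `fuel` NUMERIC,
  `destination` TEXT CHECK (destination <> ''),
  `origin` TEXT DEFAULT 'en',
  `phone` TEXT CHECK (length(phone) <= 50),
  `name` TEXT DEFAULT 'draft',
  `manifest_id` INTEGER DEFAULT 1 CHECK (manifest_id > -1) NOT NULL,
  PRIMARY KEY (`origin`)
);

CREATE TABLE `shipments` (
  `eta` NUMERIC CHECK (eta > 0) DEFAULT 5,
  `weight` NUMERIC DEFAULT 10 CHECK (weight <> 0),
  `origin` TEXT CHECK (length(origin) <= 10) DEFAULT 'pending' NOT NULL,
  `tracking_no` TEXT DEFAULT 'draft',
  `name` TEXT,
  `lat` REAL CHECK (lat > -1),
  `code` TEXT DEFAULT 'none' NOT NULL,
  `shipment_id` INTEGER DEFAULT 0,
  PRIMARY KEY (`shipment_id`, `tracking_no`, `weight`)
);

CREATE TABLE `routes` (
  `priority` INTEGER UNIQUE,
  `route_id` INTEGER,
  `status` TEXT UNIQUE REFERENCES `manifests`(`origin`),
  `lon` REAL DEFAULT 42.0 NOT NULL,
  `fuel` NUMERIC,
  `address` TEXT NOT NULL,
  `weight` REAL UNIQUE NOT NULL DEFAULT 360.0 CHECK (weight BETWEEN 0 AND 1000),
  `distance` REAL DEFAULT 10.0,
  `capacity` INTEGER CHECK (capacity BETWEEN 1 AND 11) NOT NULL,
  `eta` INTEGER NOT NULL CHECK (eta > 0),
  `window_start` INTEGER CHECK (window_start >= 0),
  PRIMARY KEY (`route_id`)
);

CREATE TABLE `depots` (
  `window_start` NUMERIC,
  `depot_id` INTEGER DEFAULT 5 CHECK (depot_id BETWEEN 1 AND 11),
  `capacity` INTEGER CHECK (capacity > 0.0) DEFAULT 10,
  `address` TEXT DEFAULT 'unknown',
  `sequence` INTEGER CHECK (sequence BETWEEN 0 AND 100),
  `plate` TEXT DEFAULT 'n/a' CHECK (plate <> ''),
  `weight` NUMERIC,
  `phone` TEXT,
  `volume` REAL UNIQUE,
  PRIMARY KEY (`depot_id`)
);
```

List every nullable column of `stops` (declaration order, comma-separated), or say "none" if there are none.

- address: CHECK does not forbid NULL (a CHECK constraint passes when its expression is NULL) → nullable.
- destination: declared NOT NULL → not nullable.
- distance: no NOT NULL constraint applies → nullable.
- eta: declared NOT NULL → not nullable.
- stop_id: declared NOT NULL → not nullable.
- window_end: UNIQUE does not imply NOT NULL → nullable.
- capacity: part of the PRIMARY KEY, which implies NOT NULL → not nullable.

address, distance, window_end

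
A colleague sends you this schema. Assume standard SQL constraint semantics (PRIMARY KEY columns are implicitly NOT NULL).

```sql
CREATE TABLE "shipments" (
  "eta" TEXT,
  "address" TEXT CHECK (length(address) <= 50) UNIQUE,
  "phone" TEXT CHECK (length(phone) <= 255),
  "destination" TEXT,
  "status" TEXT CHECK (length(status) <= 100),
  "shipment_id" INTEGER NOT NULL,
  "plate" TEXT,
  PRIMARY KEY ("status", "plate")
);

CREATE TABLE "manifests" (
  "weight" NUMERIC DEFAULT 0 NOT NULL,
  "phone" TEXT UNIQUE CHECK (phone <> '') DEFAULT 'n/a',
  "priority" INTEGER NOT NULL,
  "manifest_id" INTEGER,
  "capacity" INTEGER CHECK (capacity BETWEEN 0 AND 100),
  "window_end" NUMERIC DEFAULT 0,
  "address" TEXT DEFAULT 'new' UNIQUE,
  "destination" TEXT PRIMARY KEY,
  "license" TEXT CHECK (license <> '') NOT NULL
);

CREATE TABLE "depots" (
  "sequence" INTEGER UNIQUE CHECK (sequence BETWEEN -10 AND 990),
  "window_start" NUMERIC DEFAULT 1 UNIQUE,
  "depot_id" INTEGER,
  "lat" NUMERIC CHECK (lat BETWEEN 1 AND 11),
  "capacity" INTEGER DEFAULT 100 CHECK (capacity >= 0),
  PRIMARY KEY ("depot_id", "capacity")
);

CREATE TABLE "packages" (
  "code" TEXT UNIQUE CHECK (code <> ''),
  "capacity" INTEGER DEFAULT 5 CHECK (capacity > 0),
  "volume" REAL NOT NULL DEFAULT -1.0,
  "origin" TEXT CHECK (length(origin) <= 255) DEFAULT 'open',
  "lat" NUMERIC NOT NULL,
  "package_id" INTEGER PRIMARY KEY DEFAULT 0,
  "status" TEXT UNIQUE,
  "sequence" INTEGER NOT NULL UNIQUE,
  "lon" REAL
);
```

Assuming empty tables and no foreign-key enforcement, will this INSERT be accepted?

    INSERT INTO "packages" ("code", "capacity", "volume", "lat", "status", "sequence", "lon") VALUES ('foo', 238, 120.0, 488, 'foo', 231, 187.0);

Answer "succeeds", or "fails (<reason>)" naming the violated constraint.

succeeds

NOT NULL columns: lat is supplied; package_id defaults to 0; sequence is supplied; volume is supplied.
CHECK constraints: 'foo' satisfies (code <> ''); 238 satisfies (capacity > 0).
No constraint is violated.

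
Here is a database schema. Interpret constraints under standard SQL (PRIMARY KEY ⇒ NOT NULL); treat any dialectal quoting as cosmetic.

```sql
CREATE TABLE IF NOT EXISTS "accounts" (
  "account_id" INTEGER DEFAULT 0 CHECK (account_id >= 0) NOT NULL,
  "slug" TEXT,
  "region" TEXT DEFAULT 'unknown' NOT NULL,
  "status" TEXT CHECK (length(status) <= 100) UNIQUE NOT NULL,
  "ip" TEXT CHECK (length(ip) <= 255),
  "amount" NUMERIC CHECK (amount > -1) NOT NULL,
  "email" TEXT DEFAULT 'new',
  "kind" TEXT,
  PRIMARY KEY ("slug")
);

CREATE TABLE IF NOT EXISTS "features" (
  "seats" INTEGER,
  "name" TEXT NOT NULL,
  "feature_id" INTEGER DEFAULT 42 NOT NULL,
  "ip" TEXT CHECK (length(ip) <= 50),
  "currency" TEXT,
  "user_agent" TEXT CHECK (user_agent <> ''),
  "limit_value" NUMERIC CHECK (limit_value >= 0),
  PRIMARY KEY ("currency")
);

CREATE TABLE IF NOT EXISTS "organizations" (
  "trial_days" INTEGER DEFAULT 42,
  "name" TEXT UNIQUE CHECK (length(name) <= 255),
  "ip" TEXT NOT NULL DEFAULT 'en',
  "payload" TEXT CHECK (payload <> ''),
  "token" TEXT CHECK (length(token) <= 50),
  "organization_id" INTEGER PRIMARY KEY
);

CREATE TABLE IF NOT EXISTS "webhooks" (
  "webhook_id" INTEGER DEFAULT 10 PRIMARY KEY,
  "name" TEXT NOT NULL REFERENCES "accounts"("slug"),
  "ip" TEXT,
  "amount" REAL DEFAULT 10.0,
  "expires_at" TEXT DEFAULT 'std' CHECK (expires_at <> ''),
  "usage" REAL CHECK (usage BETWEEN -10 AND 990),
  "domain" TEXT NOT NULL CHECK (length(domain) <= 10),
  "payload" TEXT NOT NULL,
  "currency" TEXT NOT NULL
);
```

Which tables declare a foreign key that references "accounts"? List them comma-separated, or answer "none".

- webhooks.name references accounts(slug).

webhooks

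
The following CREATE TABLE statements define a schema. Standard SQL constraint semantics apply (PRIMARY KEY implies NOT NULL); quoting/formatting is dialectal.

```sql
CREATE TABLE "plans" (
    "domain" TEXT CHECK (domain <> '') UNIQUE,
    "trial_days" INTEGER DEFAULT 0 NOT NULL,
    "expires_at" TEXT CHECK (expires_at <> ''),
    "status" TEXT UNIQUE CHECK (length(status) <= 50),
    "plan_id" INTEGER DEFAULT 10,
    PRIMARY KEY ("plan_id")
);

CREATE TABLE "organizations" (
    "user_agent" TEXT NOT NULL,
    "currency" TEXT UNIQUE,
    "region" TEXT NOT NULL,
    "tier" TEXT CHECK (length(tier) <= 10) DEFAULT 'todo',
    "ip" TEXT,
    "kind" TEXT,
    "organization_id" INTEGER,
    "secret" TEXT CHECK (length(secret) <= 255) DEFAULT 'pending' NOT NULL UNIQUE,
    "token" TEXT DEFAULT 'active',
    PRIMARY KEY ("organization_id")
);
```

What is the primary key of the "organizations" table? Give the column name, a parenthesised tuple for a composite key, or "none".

organization_id

organization_id is declared PRIMARY KEY as a table-level PRIMARY KEY clause.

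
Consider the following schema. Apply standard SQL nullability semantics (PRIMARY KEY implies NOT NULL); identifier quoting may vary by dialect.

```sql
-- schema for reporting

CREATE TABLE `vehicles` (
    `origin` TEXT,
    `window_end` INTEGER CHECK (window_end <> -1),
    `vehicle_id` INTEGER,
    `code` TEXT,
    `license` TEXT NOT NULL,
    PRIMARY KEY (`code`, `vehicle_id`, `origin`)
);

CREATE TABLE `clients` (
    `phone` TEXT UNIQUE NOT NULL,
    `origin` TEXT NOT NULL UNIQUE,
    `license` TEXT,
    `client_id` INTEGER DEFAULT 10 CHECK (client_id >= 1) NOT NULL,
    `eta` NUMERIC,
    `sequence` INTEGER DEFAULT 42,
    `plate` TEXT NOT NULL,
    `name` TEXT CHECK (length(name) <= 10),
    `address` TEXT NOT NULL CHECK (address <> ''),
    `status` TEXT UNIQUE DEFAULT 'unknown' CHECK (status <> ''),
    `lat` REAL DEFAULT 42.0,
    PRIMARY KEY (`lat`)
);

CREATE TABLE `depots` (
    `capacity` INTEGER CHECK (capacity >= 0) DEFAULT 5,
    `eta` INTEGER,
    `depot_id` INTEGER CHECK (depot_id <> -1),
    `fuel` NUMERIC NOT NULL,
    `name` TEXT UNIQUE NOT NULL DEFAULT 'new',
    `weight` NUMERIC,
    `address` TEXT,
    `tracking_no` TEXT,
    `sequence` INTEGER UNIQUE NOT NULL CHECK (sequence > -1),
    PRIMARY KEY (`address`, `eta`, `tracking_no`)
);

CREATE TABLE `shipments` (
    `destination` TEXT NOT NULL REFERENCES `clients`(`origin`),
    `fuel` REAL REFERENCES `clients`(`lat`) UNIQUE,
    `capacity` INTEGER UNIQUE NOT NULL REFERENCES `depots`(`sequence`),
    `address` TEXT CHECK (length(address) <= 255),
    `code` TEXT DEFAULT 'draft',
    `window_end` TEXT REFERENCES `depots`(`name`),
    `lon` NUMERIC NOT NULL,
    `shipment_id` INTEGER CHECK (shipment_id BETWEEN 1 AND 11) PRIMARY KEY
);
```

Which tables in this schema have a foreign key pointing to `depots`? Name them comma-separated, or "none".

- shipments.capacity references depots(sequence).
- shipments.window_end references depots(name).

shipments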